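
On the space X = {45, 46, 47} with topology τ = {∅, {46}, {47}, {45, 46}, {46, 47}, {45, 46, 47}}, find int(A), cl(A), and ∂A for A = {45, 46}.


int(A) = {45, 46}, cl(A) = {45, 46}, ∂A = ∅.

Closed sets in (X, τ) are complements of opens:
  closed(X, τ) = {∅, {45}, {47}, {45, 46}, {45, 47}, {45, 46, 47}}.
int(A) = ⋃ {U ∈ τ : U ⊆ A}. Opens contained in A: ∅, {46}, {45, 46}.
Taking the union of these: int(A) = {45, 46}.
cl(A) = ⋂ {C closed : A ⊆ C}. Closed sets containing A: {45, 46}, {45, 46, 47}.
Intersecting these: cl(A) = {45, 46}.
∂A = cl(A) ∖ int(A) = {45, 46} ∖ {45, 46} = ∅.


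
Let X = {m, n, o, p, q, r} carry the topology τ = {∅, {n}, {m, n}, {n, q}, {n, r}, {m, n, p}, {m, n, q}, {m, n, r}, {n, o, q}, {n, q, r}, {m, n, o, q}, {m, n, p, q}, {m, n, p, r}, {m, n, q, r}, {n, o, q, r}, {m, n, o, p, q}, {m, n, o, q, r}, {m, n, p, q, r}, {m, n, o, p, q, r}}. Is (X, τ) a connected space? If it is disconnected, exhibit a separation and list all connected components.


(X, τ) is connected.

Find clopen sets (U ∈ τ with X ∖ U ∈ τ):
  U = ∅, X ∖ U = {m, n, o, p, q, r} — both open, so U is clopen.
  U = {m, n, o, p, q, r}, X ∖ U = ∅ — both open, so U is clopen.
Only trivial clopens (∅ and X) exist, so (X, τ) is connected.
Compute connected components by grouping points that agree on all clopens:
  component: {m, n, o, p, q, r}


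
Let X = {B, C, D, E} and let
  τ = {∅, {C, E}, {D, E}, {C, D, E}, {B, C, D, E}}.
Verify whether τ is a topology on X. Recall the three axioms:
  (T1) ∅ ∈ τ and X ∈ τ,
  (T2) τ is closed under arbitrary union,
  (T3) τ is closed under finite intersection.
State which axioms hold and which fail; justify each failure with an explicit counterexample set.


τ is NOT a topology on X.

Axiom (T1): ∅ ∈ τ? Yes; X ∈ τ? Yes.
Axiom (T2/T3): check pairwise unions and intersections of members of τ.
Counterexample for (T3): {C, E} ∩ {D, E} = {E} ∉ τ. Therefore τ is NOT a topology.


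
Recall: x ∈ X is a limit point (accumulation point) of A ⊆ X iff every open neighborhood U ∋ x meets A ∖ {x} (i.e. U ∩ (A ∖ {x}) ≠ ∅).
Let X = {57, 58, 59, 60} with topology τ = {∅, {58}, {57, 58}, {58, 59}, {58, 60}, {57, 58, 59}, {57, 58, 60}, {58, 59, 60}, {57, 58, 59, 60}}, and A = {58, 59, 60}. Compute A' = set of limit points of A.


A' = {57, 59, 60}

For each x ∈ X, list the open sets U ∈ τ with x ∈ U, then check whether U ∩ (A ∖ {x}) ≠ ∅ for every such U.
  x = 57: opens ∋ x are {57, 58}, {57, 58, 59}, {57, 58, 60}, {57, 58, 59, 60}; each meets A ∖ {57}, so x IS a limit point.
  x = 58: open {58} ∋ x has {58} ∩ (A ∖ {58}) = ∅, so x is NOT a limit point.
  x = 59: opens ∋ x are {58, 59}, {57, 58, 59}, {58, 59, 60}, {57, 58, 59, 60}; each meets A ∖ {59}, so x IS a limit point.
  x = 60: opens ∋ x are {58, 60}, {57, 58, 60}, {58, 59, 60}, {57, 58, 59, 60}; each meets A ∖ {60}, so x IS a limit point.
Collecting: A' = {57, 59, 60}.


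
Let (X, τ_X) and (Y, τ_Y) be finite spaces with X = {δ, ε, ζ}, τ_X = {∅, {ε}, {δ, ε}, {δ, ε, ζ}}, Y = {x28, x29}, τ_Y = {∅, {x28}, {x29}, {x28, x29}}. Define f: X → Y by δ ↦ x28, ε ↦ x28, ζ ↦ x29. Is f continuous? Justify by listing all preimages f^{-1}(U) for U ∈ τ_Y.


f is NOT continuous.

Compute f^{-1}(U) for each U ∈ τ_Y:
  U = ∅: f^{-1}(U) = ∅ ∈ τ_X ✓.
  U = {x28}: f^{-1}(U) = {δ, ε} ∈ τ_X ✓.
  U = {x29}: f^{-1}(U) = {ζ} ∉ τ_X ✗.
  U = {x28, x29}: f^{-1}(U) = {δ, ε, ζ} ∈ τ_X ✓.
Found U = {x29} with f^{-1}(U) = {ζ} not in τ_X. Therefore f is NOT continuous.


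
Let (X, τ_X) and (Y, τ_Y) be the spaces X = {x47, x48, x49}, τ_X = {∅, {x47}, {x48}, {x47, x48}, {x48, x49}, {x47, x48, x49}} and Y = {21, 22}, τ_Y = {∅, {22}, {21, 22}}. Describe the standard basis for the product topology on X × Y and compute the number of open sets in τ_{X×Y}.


Basis B = {∅ × ∅, {x47} × {22}, {x48} × {22}, {x47} × {21, 22}, {x47, x48} × {22}, {x48} × {21, 22}, {x48, x49} × {22}, {x47, x48, x49} × {22}, {x47, x48} × {21, 22}, {x48, x49} × {21, 22}, {x47, x48, x49} × {21, 22}}; |τ_{X×Y}| = 18.

Enumerate products U × V with U ∈ τ_X, V ∈ τ_Y (deduplicated):
  ∅ × ∅ = {} (∅)
  {x47} × {22} = {(x47,22)}
  {x48} × {22} = {(x48,22)}
  {x47} × {21, 22} = {(x47,21), (x47,22)}
  {x47, x48} × {22} = {(x47,22), (x48,22)}
  {x48} × {21, 22} = {(x48,21), (x48,22)}
  {x48, x49} × {22} = {(x48,22), (x49,22)}
  {x47, x48, x49} × {22} = {(x47,22), (x48,22), (x49,22)}
  {x47, x48} × {21, 22} = {(x47,21), (x47,22), (x48,21), (x48,22)}
  {x48, x49} × {21, 22} = {(x48,21), (x48,22), (x49,21), (x49,22)}
  {x47, x48, x49} × {21, 22} = {(x47,21), (x47,22), (x48,21), (x48,22), (x49,21), (x49,22)}
These 11 distinct sets form the basis B.
Close under arbitrary unions to get τ_{X×Y}; counting gives |τ_{X×Y}| = 18.


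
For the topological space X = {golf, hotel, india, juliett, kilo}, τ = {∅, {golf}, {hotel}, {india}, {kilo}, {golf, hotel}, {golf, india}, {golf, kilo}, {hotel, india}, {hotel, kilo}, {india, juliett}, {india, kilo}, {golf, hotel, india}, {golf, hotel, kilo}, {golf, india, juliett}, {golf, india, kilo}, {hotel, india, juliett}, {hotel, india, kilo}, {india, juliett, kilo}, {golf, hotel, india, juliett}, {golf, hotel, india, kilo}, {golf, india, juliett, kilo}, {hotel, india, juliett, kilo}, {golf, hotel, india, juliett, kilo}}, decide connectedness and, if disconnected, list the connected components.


(X, τ) is disconnected; components = [{golf}, {hotel}, {kilo}, {india, juliett}].

Find clopen sets (U ∈ τ with X ∖ U ∈ τ):
  U = ∅, X ∖ U = {golf, hotel, india, juliett, kilo} — both open, so U is clopen.
  U = {golf}, X ∖ U = {hotel, india, juliett, kilo} — both open, so U is clopen.
  U = {hotel}, X ∖ U = {golf, india, juliett, kilo} — both open, so U is clopen.
  U = {kilo}, X ∖ U = {golf, hotel, india, juliett} — both open, so U is clopen.
  U = {golf, hotel}, X ∖ U = {india, juliett, kilo} — both open, so U is clopen.
  U = {golf, kilo}, X ∖ U = {hotel, india, juliett} — both open, so U is clopen.
  U = {hotel, kilo}, X ∖ U = {golf, india, juliett} — both open, so U is clopen.
  U = {india, juliett}, X ∖ U = {golf, hotel, kilo} — both open, so U is clopen.
  U = {golf, hotel, kilo}, X ∖ U = {india, juliett} — both open, so U is clopen.
  U = {golf, india, juliett}, X ∖ U = {hotel, kilo} — both open, so U is clopen.
  U = {hotel, india, juliett}, X ∖ U = {golf, kilo} — both open, so U is clopen.
  U = {india, juliett, kilo}, X ∖ U = {golf, hotel} — both open, so U is clopen.
  U = {golf, hotel, india, juliett}, X ∖ U = {kilo} — both open, so U is clopen.
  U = {golf, india, juliett, kilo}, X ∖ U = {hotel} — both open, so U is clopen.
  U = {hotel, india, juliett, kilo}, X ∖ U = {golf} — both open, so U is clopen.
  U = {golf, hotel, india, juliett, kilo}, X ∖ U = ∅ — both open, so U is clopen.
Nontrivial clopen(s) exist: e.g. {golf}. So (X, τ) is disconnected.
Compute connected components by grouping points that agree on all clopens:
  component: {golf}
  component: {hotel}
  component: {kilo}
  component: {india, juliett}


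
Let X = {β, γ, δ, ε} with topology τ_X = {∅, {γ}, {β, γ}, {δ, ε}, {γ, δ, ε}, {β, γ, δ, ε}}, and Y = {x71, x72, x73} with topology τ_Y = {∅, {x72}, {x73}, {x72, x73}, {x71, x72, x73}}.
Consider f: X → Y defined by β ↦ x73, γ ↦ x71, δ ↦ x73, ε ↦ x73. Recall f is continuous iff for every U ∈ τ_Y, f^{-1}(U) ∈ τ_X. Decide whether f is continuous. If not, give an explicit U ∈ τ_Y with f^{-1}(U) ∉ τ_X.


f is NOT continuous.

Compute f^{-1}(U) for each U ∈ τ_Y:
  U = ∅: f^{-1}(U) = ∅ ∈ τ_X ✓.
  U = {x72}: f^{-1}(U) = ∅ ∈ τ_X ✓.
  U = {x73}: f^{-1}(U) = {β, δ, ε} ∉ τ_X ✗.
  U = {x72, x73}: f^{-1}(U) = {β, δ, ε} ∉ τ_X ✗.
  U = {x71, x72, x73}: f^{-1}(U) = {β, γ, δ, ε} ∈ τ_X ✓.
Found U = {x73} with f^{-1}(U) = {β, δ, ε} not in τ_X. Therefore f is NOT continuous.


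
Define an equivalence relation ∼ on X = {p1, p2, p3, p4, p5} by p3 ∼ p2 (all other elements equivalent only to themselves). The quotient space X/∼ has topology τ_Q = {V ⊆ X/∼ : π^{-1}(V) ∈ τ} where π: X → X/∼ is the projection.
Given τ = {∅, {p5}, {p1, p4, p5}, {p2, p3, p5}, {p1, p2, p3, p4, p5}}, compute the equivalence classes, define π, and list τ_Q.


X/∼ = {[p1], [p2=p3], [p4], [p5]}; |τ_Q| = 5.

Equivalence classes: [p1], [p2=p3], [p4], [p5].
Quotient map π: X → X/∼ sends p1 ↦ [p1], p2 ↦ [p2=p3], p3 ↦ [p2=p3], p4 ↦ [p4], p5 ↦ [p5].
For each subset V ⊆ X/∼, compute π^{-1}(V) ⊆ X and check whether π^{-1}(V) ∈ τ. V is open in τ_Q iff π^{-1}(V) ∈ τ.
  V = {}: π^{-1}(V) = ∅ ∈ τ ✓.
  V = {[p1]}: π^{-1}(V) = {p1} ∉ τ ✗.
  V = {[p2=p3]}: π^{-1}(V) = {p2, p3} ∉ τ ✗.
  V = {[p1], [p2=p3]}: π^{-1}(V) = {p1, p2, p3} ∉ τ ✗.
  V = {[p4]}: π^{-1}(V) = {p4} ∉ τ ✗.
  V = {[p1], [p4]}: π^{-1}(V) = {p1, p4} ∉ τ ✗.
  V = {[p2=p3], [p4]}: π^{-1}(V) = {p2, p3, p4} ∉ τ ✗.
  V = {[p1], [p2=p3], [p4]}: π^{-1}(V) = {p1, p2, p3, p4} ∉ τ ✗.
  V = {[p5]}: π^{-1}(V) = {p5} ∈ τ ✓.
  V = {[p1], [p5]}: π^{-1}(V) = {p1, p5} ∉ τ ✗.
  V = {[p2=p3], [p5]}: π^{-1}(V) = {p2, p3, p5} ∈ τ ✓.
  V = {[p1], [p2=p3], [p5]}: π^{-1}(V) = {p1, p2, p3, p5} ∉ τ ✗.
  V = {[p4], [p5]}: π^{-1}(V) = {p4, p5} ∉ τ ✗.
  V = {[p1], [p4], [p5]}: π^{-1}(V) = {p1, p4, p5} ∈ τ ✓.
  V = {[p2=p3], [p4], [p5]}: π^{-1}(V) = {p2, p3, p4, p5} ∉ τ ✗.
  V = {[p1], [p2=p3], [p4], [p5]}: π^{-1}(V) = {p1, p2, p3, p4, p5} ∈ τ ✓.
Open sets in the quotient: τ_Q = {{}, {[p5]}, {[p2=p3], [p5]}, {[p1], [p4], [p5]}, {[p1], [p2=p3], [p4], [p5]}} (5 elements).


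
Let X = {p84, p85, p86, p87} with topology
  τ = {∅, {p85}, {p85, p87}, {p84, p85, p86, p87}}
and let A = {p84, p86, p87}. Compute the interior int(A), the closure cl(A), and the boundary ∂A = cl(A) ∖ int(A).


int(A) = ∅, cl(A) = {p84, p86, p87}, ∂A = {p84, p86, p87}.

Closed sets in (X, τ) are complements of opens:
  closed(X, τ) = {∅, {p84, p86}, {p84, p86, p87}, {p84, p85, p86, p87}}.
int(A) = ⋃ {U ∈ τ : U ⊆ A}. Opens contained in A: ∅.
Taking the union of these: int(A) = ∅.
cl(A) = ⋂ {C closed : A ⊆ C}. Closed sets containing A: {p84, p86, p87}, {p84, p85, p86, p87}.
Intersecting these: cl(A) = {p84, p86, p87}.
∂A = cl(A) ∖ int(A) = {p84, p86, p87} ∖ ∅ = {p84, p86, p87}.


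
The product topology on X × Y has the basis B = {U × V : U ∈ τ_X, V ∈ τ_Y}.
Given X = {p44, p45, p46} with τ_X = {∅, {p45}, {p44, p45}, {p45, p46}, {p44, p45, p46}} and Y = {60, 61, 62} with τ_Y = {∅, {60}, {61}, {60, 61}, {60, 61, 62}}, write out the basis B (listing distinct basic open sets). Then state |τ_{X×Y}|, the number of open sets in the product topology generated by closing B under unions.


Basis B = {∅ × ∅, {p45} × {60}, {p45} × {61}, {p44, p45} × {60}, {p44, p45} × {61}, {p45} × {60, 61}, {p45, p46} × {60}, {p45, p46} × {61}, {p44, p45, p46} × {60}, {p44, p45, p46} × {61}, {p45} × {60, 61, 62}, {p44, p45} × {60, 61}, {p45, p46} × {60, 61}, {p44, p45} × {60, 61, 62}, {p44, p45, p46} × {60, 61}, {p45, p46} × {60, 61, 62}, {p44, p45, p46} × {60, 61, 62}}; |τ_{X×Y}| = 50.

Enumerate products U × V with U ∈ τ_X, V ∈ τ_Y (deduplicated):
  ∅ × ∅ = {} (∅)
  {p45} × {60} = {(p45,60)}
  {p45} × {61} = {(p45,61)}
  {p44, p45} × {60} = {(p44,60), (p45,60)}
  {p44, p45} × {61} = {(p44,61), (p45,61)}
  {p45} × {60, 61} = {(p45,60), (p45,61)}
  {p45, p46} × {60} = {(p45,60), (p46,60)}
  {p45, p46} × {61} = {(p45,61), (p46,61)}
  {p44, p45, p46} × {60} = {(p44,60), (p45,60), (p46,60)}
  {p44, p45, p46} × {61} = {(p44,61), (p45,61), (p46,61)}
  {p45} × {60, 61, 62} = {(p45,60), (p45,61), (p45,62)}
  {p44, p45} × {60, 61} = {(p44,60), (p44,61), (p45,60), (p45,61)}
  {p45, p46} × {60, 61} = {(p45,60), (p45,61), (p46,60), (p46,61)}
  {p44, p45} × {60, 61, 62} = {(p44,60), (p44,61), (p44,62), (p45,60), (p45,61), (p45,62)}
  {p44, p45, p46} × {60, 61} = {(p44,60), (p44,61), (p45,60), (p45,61), (p46,60), (p46,61)}
  {p45, p46} × {60, 61, 62} = {(p45,60), (p45,61), (p45,62), (p46,60), (p46,61), (p46,62)}
  {p44, p45, p46} × {60, 61, 62} = {(p44,60), (p44,61), (p44,62), (p45,60), (p45,61), (p45,62), (p46,60), (p46,61), (p46,62)}
These 17 distinct sets form the basis B.
Close under arbitrary unions to get τ_{X×Y}; counting gives |τ_{X×Y}| = 50.


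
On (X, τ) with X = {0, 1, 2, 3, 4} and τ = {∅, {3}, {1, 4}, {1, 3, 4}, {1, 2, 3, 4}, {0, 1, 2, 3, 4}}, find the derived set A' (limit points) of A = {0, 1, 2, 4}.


A' = {0, 1, 2, 4}

For each x ∈ X, list the open sets U ∈ τ with x ∈ U, then check whether U ∩ (A ∖ {x}) ≠ ∅ for every such U.
  x = 0: opens ∋ x are {0, 1, 2, 3, 4}; each meets A ∖ {0}, so x IS a limit point.
  x = 1: opens ∋ x are {1, 4}, {1, 3, 4}, {1, 2, 3, 4}, {0, 1, 2, 3, 4}; each meets A ∖ {1}, so x IS a limit point.
  x = 2: opens ∋ x are {1, 2, 3, 4}, {0, 1, 2, 3, 4}; each meets A ∖ {2}, so x IS a limit point.
  x = 3: open {3} ∋ x has {3} ∩ (A ∖ {3}) = ∅, so x is NOT a limit point.
  x = 4: opens ∋ x are {1, 4}, {1, 3, 4}, {1, 2, 3, 4}, {0, 1, 2, 3, 4}; each meets A ∖ {4}, so x IS a limit point.
Collecting: A' = {0, 1, 2, 4}.


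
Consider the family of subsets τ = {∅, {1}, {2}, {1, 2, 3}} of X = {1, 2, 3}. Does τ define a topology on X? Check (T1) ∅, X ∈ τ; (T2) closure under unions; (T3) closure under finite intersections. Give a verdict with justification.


τ is NOT a topology on X.

Axiom (T1): ∅ ∈ τ? Yes; X ∈ τ? Yes.
Axiom (T2/T3): check pairwise unions and intersections of members of τ.
Counterexample for (T2): {1} ∪ {2} = {1, 2} ∉ τ. Therefore τ is NOT a topology.


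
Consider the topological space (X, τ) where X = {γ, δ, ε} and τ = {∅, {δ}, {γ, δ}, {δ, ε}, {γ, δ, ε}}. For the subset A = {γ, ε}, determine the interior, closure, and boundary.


int(A) = ∅, cl(A) = {γ, ε}, ∂A = {γ, ε}.

Closed sets in (X, τ) are complements of opens:
  closed(X, τ) = {∅, {γ}, {ε}, {γ, ε}, {γ, δ, ε}}.
int(A) = ⋃ {U ∈ τ : U ⊆ A}. Opens contained in A: ∅.
Taking the union of these: int(A) = ∅.
cl(A) = ⋂ {C closed : A ⊆ C}. Closed sets containing A: {γ, ε}, {γ, δ, ε}.
Intersecting these: cl(A) = {γ, ε}.
∂A = cl(A) ∖ int(A) = {γ, ε} ∖ ∅ = {γ, ε}.


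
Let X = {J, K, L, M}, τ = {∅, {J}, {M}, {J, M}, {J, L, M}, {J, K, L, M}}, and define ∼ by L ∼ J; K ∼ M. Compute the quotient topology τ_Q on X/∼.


X/∼ = {[J=L], [K=M]}; |τ_Q| = 2.

Equivalence classes: [J=L], [K=M].
Quotient map π: X → X/∼ sends J ↦ [J=L], K ↦ [K=M], L ↦ [J=L], M ↦ [K=M].
For each subset V ⊆ X/∼, compute π^{-1}(V) ⊆ X and check whether π^{-1}(V) ∈ τ. V is open in τ_Q iff π^{-1}(V) ∈ τ.
  V = {}: π^{-1}(V) = ∅ ∈ τ ✓.
  V = {[J=L]}: π^{-1}(V) = {J, L} ∉ τ ✗.
  V = {[K=M]}: π^{-1}(V) = {K, M} ∉ τ ✗.
  V = {[J=L], [K=M]}: π^{-1}(V) = {J, K, L, M} ∈ τ ✓.
Open sets in the quotient: τ_Q = {{}, {[J=L], [K=M]}} (2 elements).


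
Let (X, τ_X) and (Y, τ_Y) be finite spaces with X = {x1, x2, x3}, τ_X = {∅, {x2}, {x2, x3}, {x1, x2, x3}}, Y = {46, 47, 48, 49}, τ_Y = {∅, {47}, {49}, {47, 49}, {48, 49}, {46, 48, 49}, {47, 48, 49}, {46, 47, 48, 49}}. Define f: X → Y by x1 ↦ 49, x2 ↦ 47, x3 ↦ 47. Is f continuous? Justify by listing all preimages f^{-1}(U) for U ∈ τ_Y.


f is NOT continuous.

Compute f^{-1}(U) for each U ∈ τ_Y:
  U = ∅: f^{-1}(U) = ∅ ∈ τ_X ✓.
  U = {47}: f^{-1}(U) = {x2, x3} ∈ τ_X ✓.
  U = {49}: f^{-1}(U) = {x1} ∉ τ_X ✗.
  U = {47, 49}: f^{-1}(U) = {x1, x2, x3} ∈ τ_X ✓.
  U = {48, 49}: f^{-1}(U) = {x1} ∉ τ_X ✗.
  U = {46, 48, 49}: f^{-1}(U) = {x1} ∉ τ_X ✗.
  U = {47, 48, 49}: f^{-1}(U) = {x1, x2, x3} ∈ τ_X ✓.
  U = {46, 47, 48, 49}: f^{-1}(U) = {x1, x2, x3} ∈ τ_X ✓.
Found U = {49} with f^{-1}(U) = {x1} not in τ_X. Therefore f is NOT continuous.


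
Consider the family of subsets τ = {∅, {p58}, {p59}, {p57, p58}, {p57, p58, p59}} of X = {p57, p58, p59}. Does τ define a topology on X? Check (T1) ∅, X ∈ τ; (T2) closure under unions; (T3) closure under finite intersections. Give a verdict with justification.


τ is NOT a topology on X.

Axiom (T1): ∅ ∈ τ? Yes; X ∈ τ? Yes.
Axiom (T2/T3): check pairwise unions and intersections of members of τ.
Counterexample for (T2): {p58} ∪ {p59} = {p58, p59} ∉ τ. Therefore τ is NOT a topology.


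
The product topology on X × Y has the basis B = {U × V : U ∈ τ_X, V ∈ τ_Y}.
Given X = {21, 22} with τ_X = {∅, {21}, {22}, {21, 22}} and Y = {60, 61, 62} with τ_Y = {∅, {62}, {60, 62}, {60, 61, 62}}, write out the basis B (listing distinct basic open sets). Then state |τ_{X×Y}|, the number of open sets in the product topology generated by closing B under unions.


Basis B = {∅ × ∅, {21} × {62}, {22} × {62}, {21} × {60, 62}, {21, 22} × {62}, {22} × {60, 62}, {21} × {60, 61, 62}, {22} × {60, 61, 62}, {21, 22} × {60, 62}, {21, 22} × {60, 61, 62}}; |τ_{X×Y}| = 16.

Enumerate products U × V with U ∈ τ_X, V ∈ τ_Y (deduplicated):
  ∅ × ∅ = {} (∅)
  {21} × {62} = {(21,62)}
  {22} × {62} = {(22,62)}
  {21} × {60, 62} = {(21,60), (21,62)}
  {21, 22} × {62} = {(21,62), (22,62)}
  {22} × {60, 62} = {(22,60), (22,62)}
  {21} × {60, 61, 62} = {(21,60), (21,61), (21,62)}
  {22} × {60, 61, 62} = {(22,60), (22,61), (22,62)}
  {21, 22} × {60, 62} = {(21,60), (21,62), (22,60), (22,62)}
  {21, 22} × {60, 61, 62} = {(21,60), (21,61), (21,62), (22,60), (22,61), (22,62)}
These 10 distinct sets form the basis B.
Close under arbitrary unions to get τ_{X×Y}; counting gives |τ_{X×Y}| = 16.


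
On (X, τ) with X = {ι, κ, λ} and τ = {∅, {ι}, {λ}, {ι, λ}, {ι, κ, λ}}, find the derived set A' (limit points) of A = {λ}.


A' = {κ}

For each x ∈ X, list the open sets U ∈ τ with x ∈ U, then check whether U ∩ (A ∖ {x}) ≠ ∅ for every such U.
  x = ι: open {ι} ∋ x has {ι} ∩ (A ∖ {ι}) = ∅, so x is NOT a limit point.
  x = κ: opens ∋ x are {ι, κ, λ}; each meets A ∖ {κ}, so x IS a limit point.
  x = λ: open {λ} ∋ x has {λ} ∩ (A ∖ {λ}) = ∅, so x is NOT a limit point.
Collecting: A' = {κ}.


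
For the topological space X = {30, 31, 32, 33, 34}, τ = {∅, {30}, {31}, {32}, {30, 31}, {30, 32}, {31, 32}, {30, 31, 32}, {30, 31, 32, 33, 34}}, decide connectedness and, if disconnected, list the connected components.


(X, τ) is connected.

Find clopen sets (U ∈ τ with X ∖ U ∈ τ):
  U = ∅, X ∖ U = {30, 31, 32, 33, 34} — both open, so U is clopen.
  U = {30, 31, 32, 33, 34}, X ∖ U = ∅ — both open, so U is clopen.
Only trivial clopens (∅ and X) exist, so (X, τ) is connected.
Compute connected components by grouping points that agree on all clopens:
  component: {30, 31, 32, 33, 34}


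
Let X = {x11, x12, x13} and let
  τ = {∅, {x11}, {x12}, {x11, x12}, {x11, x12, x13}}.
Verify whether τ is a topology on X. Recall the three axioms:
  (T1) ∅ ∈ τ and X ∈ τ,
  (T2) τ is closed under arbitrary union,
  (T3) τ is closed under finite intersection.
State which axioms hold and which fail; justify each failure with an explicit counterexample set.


τ IS a topology on X.

Axiom (T1): ∅ ∈ τ? Yes; X ∈ τ? Yes.
Axiom (T2/T3): check pairwise unions and intersections of members of τ.
All pairwise intersections and unions checked — each lies in τ. Therefore τ satisfies (T1), (T2), (T3): it IS a topology on X.


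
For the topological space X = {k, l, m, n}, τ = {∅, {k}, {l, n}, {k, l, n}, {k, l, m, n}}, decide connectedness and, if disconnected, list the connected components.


(X, τ) is connected.

Find clopen sets (U ∈ τ with X ∖ U ∈ τ):
  U = ∅, X ∖ U = {k, l, m, n} — both open, so U is clopen.
  U = {k, l, m, n}, X ∖ U = ∅ — both open, so U is clopen.
Only trivial clopens (∅ and X) exist, so (X, τ) is connected.
Compute connected components by grouping points that agree on all clopens:
  component: {k, l, m, n}


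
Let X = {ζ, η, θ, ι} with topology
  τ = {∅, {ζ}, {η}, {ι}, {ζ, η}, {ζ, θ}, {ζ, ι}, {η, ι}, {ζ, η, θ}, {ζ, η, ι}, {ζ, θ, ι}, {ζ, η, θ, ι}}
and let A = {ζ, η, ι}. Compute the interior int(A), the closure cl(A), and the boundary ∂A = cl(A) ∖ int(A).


int(A) = {ζ, η, ι}, cl(A) = {ζ, η, θ, ι}, ∂A = {θ}.

Closed sets in (X, τ) are complements of opens:
  closed(X, τ) = {∅, {η}, {θ}, {ι}, {ζ, θ}, {η, θ}, {η, ι}, {θ, ι}, {ζ, η, θ}, {ζ, θ, ι}, {η, θ, ι}, {ζ, η, θ, ι}}.
int(A) = ⋃ {U ∈ τ : U ⊆ A}. Opens contained in A: ∅, {ζ}, {η}, {ι}, {ζ, η}, {ζ, ι}, {η, ι}, {ζ, η, ι}.
Taking the union of these: int(A) = {ζ, η, ι}.
cl(A) = ⋂ {C closed : A ⊆ C}. Closed sets containing A: {ζ, η, θ, ι}.
Intersecting these: cl(A) = {ζ, η, θ, ι}.
∂A = cl(A) ∖ int(A) = {ζ, η, θ, ι} ∖ {ζ, η, ι} = {θ}.


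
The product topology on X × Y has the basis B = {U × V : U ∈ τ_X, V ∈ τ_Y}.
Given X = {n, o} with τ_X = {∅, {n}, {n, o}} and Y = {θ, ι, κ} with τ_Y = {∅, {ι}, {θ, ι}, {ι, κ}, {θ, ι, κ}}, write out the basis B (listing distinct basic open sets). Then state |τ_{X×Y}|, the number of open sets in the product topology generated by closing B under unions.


Basis B = {∅ × ∅, {n} × {ι}, {n} × {θ, ι}, {n} × {ι, κ}, {n, o} × {ι}, {n} × {θ, ι, κ}, {n, o} × {θ, ι}, {n, o} × {ι, κ}, {n, o} × {θ, ι, κ}}; |τ_{X×Y}| = 14.

Enumerate products U × V with U ∈ τ_X, V ∈ τ_Y (deduplicated):
  ∅ × ∅ = {} (∅)
  {n} × {ι} = {(n,ι)}
  {n} × {θ, ι} = {(n,θ), (n,ι)}
  {n} × {ι, κ} = {(n,ι), (n,κ)}
  {n, o} × {ι} = {(n,ι), (o,ι)}
  {n} × {θ, ι, κ} = {(n,θ), (n,ι), (n,κ)}
  {n, o} × {θ, ι} = {(n,θ), (n,ι), (o,θ), (o,ι)}
  {n, o} × {ι, κ} = {(n,ι), (n,κ), (o,ι), (o,κ)}
  {n, o} × {θ, ι, κ} = {(n,θ), (n,ι), (n,κ), (o,θ), (o,ι), (o,κ)}
These 9 distinct sets form the basis B.
Close under arbitrary unions to get τ_{X×Y}; counting gives |τ_{X×Y}| = 14.


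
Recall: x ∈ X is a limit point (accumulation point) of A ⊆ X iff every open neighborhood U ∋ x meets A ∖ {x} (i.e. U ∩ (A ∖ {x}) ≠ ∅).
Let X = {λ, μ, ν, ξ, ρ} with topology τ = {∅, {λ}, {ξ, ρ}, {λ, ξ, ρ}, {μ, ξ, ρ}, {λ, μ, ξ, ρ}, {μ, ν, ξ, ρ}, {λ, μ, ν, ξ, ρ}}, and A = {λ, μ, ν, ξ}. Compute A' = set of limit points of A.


A' = {μ, ν, ρ}

For each x ∈ X, list the open sets U ∈ τ with x ∈ U, then check whether U ∩ (A ∖ {x}) ≠ ∅ for every such U.
  x = λ: open {λ} ∋ x has {λ} ∩ (A ∖ {λ}) = ∅, so x is NOT a limit point.
  x = μ: opens ∋ x are {μ, ξ, ρ}, {λ, μ, ξ, ρ}, {μ, ν, ξ, ρ}, {λ, μ, ν, ξ, ρ}; each meets A ∖ {μ}, so x IS a limit point.
  x = ν: opens ∋ x are {μ, ν, ξ, ρ}, {λ, μ, ν, ξ, ρ}; each meets A ∖ {ν}, so x IS a limit point.
  x = ξ: open {ξ, ρ} ∋ x has {ξ, ρ} ∩ (A ∖ {ξ}) = ∅, so x is NOT a limit point.
  x = ρ: opens ∋ x are {ξ, ρ}, {λ, ξ, ρ}, {μ, ξ, ρ}, {λ, μ, ξ, ρ}, {μ, ν, ξ, ρ}, {λ, μ, ν, ξ, ρ}; each meets A ∖ {ρ}, so x IS a limit point.
Collecting: A' = {μ, ν, ρ}.


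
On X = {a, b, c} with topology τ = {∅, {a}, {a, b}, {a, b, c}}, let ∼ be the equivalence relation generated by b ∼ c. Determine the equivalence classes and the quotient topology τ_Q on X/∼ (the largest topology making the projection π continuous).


X/∼ = {[a], [b=c]}; |τ_Q| = 3.

Equivalence classes: [a], [b=c].
Quotient map π: X → X/∼ sends a ↦ [a], b ↦ [b=c], c ↦ [b=c].
For each subset V ⊆ X/∼, compute π^{-1}(V) ⊆ X and check whether π^{-1}(V) ∈ τ. V is open in τ_Q iff π^{-1}(V) ∈ τ.
  V = {}: π^{-1}(V) = ∅ ∈ τ ✓.
  V = {[a]}: π^{-1}(V) = {a} ∈ τ ✓.
  V = {[b=c]}: π^{-1}(V) = {b, c} ∉ τ ✗.
  V = {[a], [b=c]}: π^{-1}(V) = {a, b, c} ∈ τ ✓.
Open sets in the quotient: τ_Q = {{}, {[a]}, {[a], [b=c]}} (3 elements).


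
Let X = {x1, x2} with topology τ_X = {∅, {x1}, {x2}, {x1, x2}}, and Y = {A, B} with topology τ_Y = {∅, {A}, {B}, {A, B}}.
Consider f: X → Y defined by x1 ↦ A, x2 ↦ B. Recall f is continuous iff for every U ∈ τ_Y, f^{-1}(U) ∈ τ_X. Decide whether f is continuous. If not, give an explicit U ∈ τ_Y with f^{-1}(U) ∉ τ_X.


f IS continuous.

Compute f^{-1}(U) for each U ∈ τ_Y:
  U = ∅: f^{-1}(U) = ∅ ∈ τ_X ✓.
  U = {A}: f^{-1}(U) = {x1} ∈ τ_X ✓.
  U = {B}: f^{-1}(U) = {x2} ∈ τ_X ✓.
  U = {A, B}: f^{-1}(U) = {x1, x2} ∈ τ_X ✓.
Every preimage lies in τ_X, so f IS continuous.


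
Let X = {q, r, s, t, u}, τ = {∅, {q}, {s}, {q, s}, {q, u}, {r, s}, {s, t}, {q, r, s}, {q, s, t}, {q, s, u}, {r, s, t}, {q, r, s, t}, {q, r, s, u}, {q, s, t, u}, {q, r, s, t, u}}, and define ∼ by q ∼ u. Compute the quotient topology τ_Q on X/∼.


X/∼ = {[q=u], [r], [s], [t]}; |τ_Q| = 10.

Equivalence classes: [q=u], [r], [s], [t].
Quotient map π: X → X/∼ sends q ↦ [q=u], r ↦ [r], s ↦ [s], t ↦ [t], u ↦ [q=u].
For each subset V ⊆ X/∼, compute π^{-1}(V) ⊆ X and check whether π^{-1}(V) ∈ τ. V is open in τ_Q iff π^{-1}(V) ∈ τ.
  V = {}: π^{-1}(V) = ∅ ∈ τ ✓.
  V = {[q=u]}: π^{-1}(V) = {q, u} ∈ τ ✓.
  V = {[r]}: π^{-1}(V) = {r} ∉ τ ✗.
  V = {[q=u], [r]}: π^{-1}(V) = {q, r, u} ∉ τ ✗.
  V = {[s]}: π^{-1}(V) = {s} ∈ τ ✓.
  V = {[q=u], [s]}: π^{-1}(V) = {q, s, u} ∈ τ ✓.
  V = {[r], [s]}: π^{-1}(V) = {r, s} ∈ τ ✓.
  V = {[q=u], [r], [s]}: π^{-1}(V) = {q, r, s, u} ∈ τ ✓.
  V = {[t]}: π^{-1}(V) = {t} ∉ τ ✗.
  V = {[q=u], [t]}: π^{-1}(V) = {q, t, u} ∉ τ ✗.
  V = {[r], [t]}: π^{-1}(V) = {r, t} ∉ τ ✗.
  V = {[q=u], [r], [t]}: π^{-1}(V) = {q, r, t, u} ∉ τ ✗.
  V = {[s], [t]}: π^{-1}(V) = {s, t} ∈ τ ✓.
  V = {[q=u], [s], [t]}: π^{-1}(V) = {q, s, t, u} ∈ τ ✓.
  V = {[r], [s], [t]}: π^{-1}(V) = {r, s, t} ∈ τ ✓.
  V = {[q=u], [r], [s], [t]}: π^{-1}(V) = {q, r, s, t, u} ∈ τ ✓.
Open sets in the quotient: τ_Q = {{}, {[q=u]}, {[s]}, {[q=u], [s]}, {[r], [s]}, {[q=u], [r], [s]}, {[s], [t]}, {[q=u], [s], [t]}, {[r], [s], [t]}, {[q=u], [r], [s], [t]}} (10 elements).


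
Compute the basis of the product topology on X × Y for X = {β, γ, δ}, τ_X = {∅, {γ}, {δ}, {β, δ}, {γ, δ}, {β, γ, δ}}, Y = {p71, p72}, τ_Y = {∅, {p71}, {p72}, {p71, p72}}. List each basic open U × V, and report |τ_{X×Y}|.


Basis B = {∅ × ∅, {γ} × {p71}, {γ} × {p72}, {δ} × {p71}, {δ} × {p72}, {β, δ} × {p71}, {β, δ} × {p72}, {γ} × {p71, p72}, {γ, δ} × {p71}, {γ, δ} × {p72}, {δ} × {p71, p72}, {β, γ, δ} × {p71}, {β, γ, δ} × {p72}, {β, δ} × {p71, p72}, {γ, δ} × {p71, p72}, {β, γ, δ} × {p71, p72}}; |τ_{X×Y}| = 36.

Enumerate products U × V with U ∈ τ_X, V ∈ τ_Y (deduplicated):
  ∅ × ∅ = {} (∅)
  {γ} × {p71} = {(γ,p71)}
  {γ} × {p72} = {(γ,p72)}
  {δ} × {p71} = {(δ,p71)}
  {δ} × {p72} = {(δ,p72)}
  {β, δ} × {p71} = {(β,p71), (δ,p71)}
  {β, δ} × {p72} = {(β,p72), (δ,p72)}
  {γ} × {p71, p72} = {(γ,p71), (γ,p72)}
  {γ, δ} × {p71} = {(γ,p71), (δ,p71)}
  {γ, δ} × {p72} = {(γ,p72), (δ,p72)}
  {δ} × {p71, p72} = {(δ,p71), (δ,p72)}
  {β, γ, δ} × {p71} = {(β,p71), (γ,p71), (δ,p71)}
  {β, γ, δ} × {p72} = {(β,p72), (γ,p72), (δ,p72)}
  {β, δ} × {p71, p72} = {(β,p71), (β,p72), (δ,p71), (δ,p72)}
  {γ, δ} × {p71, p72} = {(γ,p71), (γ,p72), (δ,p71), (δ,p72)}
  {β, γ, δ} × {p71, p72} = {(β,p71), (β,p72), (γ,p71), (γ,p72), (δ,p71), (δ,p72)}
These 16 distinct sets form the basis B.
Close under arbitrary unions to get τ_{X×Y}; counting gives |τ_{X×Y}| = 36.


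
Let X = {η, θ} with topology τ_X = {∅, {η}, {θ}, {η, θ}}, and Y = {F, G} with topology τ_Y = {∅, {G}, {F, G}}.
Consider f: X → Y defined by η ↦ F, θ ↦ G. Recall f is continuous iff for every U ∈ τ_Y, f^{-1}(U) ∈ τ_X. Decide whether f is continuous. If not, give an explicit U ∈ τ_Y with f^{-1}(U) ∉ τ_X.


f IS continuous.

Compute f^{-1}(U) for each U ∈ τ_Y:
  U = ∅: f^{-1}(U) = ∅ ∈ τ_X ✓.
  U = {G}: f^{-1}(U) = {θ} ∈ τ_X ✓.
  U = {F, G}: f^{-1}(U) = {η, θ} ∈ τ_X ✓.
Every preimage lies in τ_X, so f IS continuous.


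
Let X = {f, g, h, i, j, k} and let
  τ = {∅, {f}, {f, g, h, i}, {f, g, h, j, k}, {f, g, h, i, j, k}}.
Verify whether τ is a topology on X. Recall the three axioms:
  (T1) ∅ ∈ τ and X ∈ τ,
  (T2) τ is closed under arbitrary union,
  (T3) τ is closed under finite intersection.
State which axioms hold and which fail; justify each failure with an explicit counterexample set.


τ is NOT a topology on X.

Axiom (T1): ∅ ∈ τ? Yes; X ∈ τ? Yes.
Axiom (T2/T3): check pairwise unions and intersections of members of τ.
Counterexample for (T3): {f, g, h, i} ∩ {f, g, h, j, k} = {f, g, h} ∉ τ. Therefore τ is NOT a topology.


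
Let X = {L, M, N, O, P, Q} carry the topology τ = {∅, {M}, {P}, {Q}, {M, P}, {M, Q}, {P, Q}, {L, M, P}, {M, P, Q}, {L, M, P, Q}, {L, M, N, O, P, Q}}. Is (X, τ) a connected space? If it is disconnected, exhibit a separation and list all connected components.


(X, τ) is connected.

Find clopen sets (U ∈ τ with X ∖ U ∈ τ):
  U = ∅, X ∖ U = {L, M, N, O, P, Q} — both open, so U is clopen.
  U = {L, M, N, O, P, Q}, X ∖ U = ∅ — both open, so U is clopen.
Only trivial clopens (∅ and X) exist, so (X, τ) is connected.
Compute connected components by grouping points that agree on all clopens:
  component: {L, M, N, O, P, Q}


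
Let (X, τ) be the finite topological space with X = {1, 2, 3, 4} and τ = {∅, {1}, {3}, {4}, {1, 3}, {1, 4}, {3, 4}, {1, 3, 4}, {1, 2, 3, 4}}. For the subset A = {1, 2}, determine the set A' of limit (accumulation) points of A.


A' = {2}

For each x ∈ X, list the open sets U ∈ τ with x ∈ U, then check whether U ∩ (A ∖ {x}) ≠ ∅ for every such U.
  x = 1: open {1} ∋ x has {1} ∩ (A ∖ {1}) = ∅, so x is NOT a limit point.
  x = 2: opens ∋ x are {1, 2, 3, 4}; each meets A ∖ {2}, so x IS a limit point.
  x = 3: open {3} ∋ x has {3} ∩ (A ∖ {3}) = ∅, so x is NOT a limit point.
  x = 4: open {4} ∋ x has {4} ∩ (A ∖ {4}) = ∅, so x is NOT a limit point.
Collecting: A' = {2}.


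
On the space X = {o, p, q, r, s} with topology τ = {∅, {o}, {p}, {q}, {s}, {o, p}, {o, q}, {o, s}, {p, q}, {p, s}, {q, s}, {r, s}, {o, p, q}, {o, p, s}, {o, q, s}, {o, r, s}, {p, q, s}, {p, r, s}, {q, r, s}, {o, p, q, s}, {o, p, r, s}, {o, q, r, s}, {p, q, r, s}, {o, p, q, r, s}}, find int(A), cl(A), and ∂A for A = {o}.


int(A) = {o}, cl(A) = {o}, ∂A = ∅.

Closed sets in (X, τ) are complements of opens:
  closed(X, τ) = {∅, {o}, {p}, {q}, {r}, {o, p}, {o, q}, {o, r}, {p, q}, {p, r}, {q, r}, {r, s}, {o, p, q}, {o, p, r}, {o, q, r}, {o, r, s}, {p, q, r}, {p, r, s}, {q, r, s}, {o, p, q, r}, {o, p, r, s}, {o, q, r, s}, {p, q, r, s}, {o, p, q, r, s}}.
int(A) = ⋃ {U ∈ τ : U ⊆ A}. Opens contained in A: ∅, {o}.
Taking the union of these: int(A) = {o}.
cl(A) = ⋂ {C closed : A ⊆ C}. Closed sets containing A: {o}, {o, p}, {o, q}, {o, r}, {o, p, q}, {o, p, r}, {o, q, r}, {o, r, s}, {o, p, q, r}, {o, p, r, s}, {o, q, r, s}, {o, p, q, r, s}.
Intersecting these: cl(A) = {o}.
∂A = cl(A) ∖ int(A) = {o} ∖ {o} = ∅.


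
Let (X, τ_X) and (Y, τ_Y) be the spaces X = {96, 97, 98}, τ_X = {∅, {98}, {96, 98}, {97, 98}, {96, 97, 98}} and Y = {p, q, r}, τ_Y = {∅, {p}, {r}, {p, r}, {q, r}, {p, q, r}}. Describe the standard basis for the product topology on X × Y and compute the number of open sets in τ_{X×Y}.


Basis B = {∅ × ∅, {98} × {p}, {98} × {r}, {96, 98} × {p}, {96, 98} × {r}, {97, 98} × {p}, {97, 98} × {r}, {98} × {p, r}, {98} × {q, r}, {96, 97, 98} × {p}, {96, 97, 98} × {r}, {98} × {p, q, r}, {96, 98} × {p, r}, {96, 98} × {q, r}, {97, 98} × {p, r}, {97, 98} × {q, r}, {96, 98} × {p, q, r}, {96, 97, 98} × {p, r}, {96, 97, 98} × {q, r}, {97, 98} × {p, q, r}, {96, 97, 98} × {p, q, r}}; |τ_{X×Y}| = 70.

Enumerate products U × V with U ∈ τ_X, V ∈ τ_Y (deduplicated):
  ∅ × ∅ = {} (∅)
  {98} × {p} = {(98,p)}
  {98} × {r} = {(98,r)}
  {96, 98} × {p} = {(96,p), (98,p)}
  {96, 98} × {r} = {(96,r), (98,r)}
  {97, 98} × {p} = {(97,p), (98,p)}
  {97, 98} × {r} = {(97,r), (98,r)}
  {98} × {p, r} = {(98,p), (98,r)}
  {98} × {q, r} = {(98,q), (98,r)}
  {96, 97, 98} × {p} = {(96,p), (97,p), (98,p)}
  {96, 97, 98} × {r} = {(96,r), (97,r), (98,r)}
  {98} × {p, q, r} = {(98,p), (98,q), (98,r)}
  {96, 98} × {p, r} = {(96,p), (96,r), (98,p), (98,r)}
  {96, 98} × {q, r} = {(96,q), (96,r), (98,q), (98,r)}
  {97, 98} × {p, r} = {(97,p), (97,r), (98,p), (98,r)}
  {97, 98} × {q, r} = {(97,q), (97,r), (98,q), (98,r)}
  {96, 98} × {p, q, r} = {(96,p), (96,q), (96,r), (98,p), (98,q), (98,r)}
  {96, 97, 98} × {p, r} = {(96,p), (96,r), (97,p), (97,r), (98,p), (98,r)}
  {96, 97, 98} × {q, r} = {(96,q), (96,r), (97,q), (97,r), (98,q), (98,r)}
  {97, 98} × {p, q, r} = {(97,p), (97,q), (97,r), (98,p), (98,q), (98,r)}
  {96, 97, 98} × {p, q, r} = {(96,p), (96,q), (96,r), (97,p), (97,q), (97,r), (98,p), (98,q), (98,r)}
These 21 distinct sets form the basis B.
Close under arbitrary unions to get τ_{X×Y}; counting gives |τ_{X×Y}| = 70.


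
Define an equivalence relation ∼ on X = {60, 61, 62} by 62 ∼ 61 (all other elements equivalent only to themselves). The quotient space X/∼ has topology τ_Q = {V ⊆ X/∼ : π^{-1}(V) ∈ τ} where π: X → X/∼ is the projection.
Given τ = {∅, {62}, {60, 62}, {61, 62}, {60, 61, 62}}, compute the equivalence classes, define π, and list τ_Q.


X/∼ = {[60], [61=62]}; |τ_Q| = 3.

Equivalence classes: [60], [61=62].
Quotient map π: X → X/∼ sends 60 ↦ [60], 61 ↦ [61=62], 62 ↦ [61=62].
For each subset V ⊆ X/∼, compute π^{-1}(V) ⊆ X and check whether π^{-1}(V) ∈ τ. V is open in τ_Q iff π^{-1}(V) ∈ τ.
  V = {}: π^{-1}(V) = ∅ ∈ τ ✓.
  V = {[60]}: π^{-1}(V) = {60} ∉ τ ✗.
  V = {[61=62]}: π^{-1}(V) = {61, 62} ∈ τ ✓.
  V = {[60], [61=62]}: π^{-1}(V) = {60, 61, 62} ∈ τ ✓.
Open sets in the quotient: τ_Q = {{}, {[61=62]}, {[60], [61=62]}} (3 elements).


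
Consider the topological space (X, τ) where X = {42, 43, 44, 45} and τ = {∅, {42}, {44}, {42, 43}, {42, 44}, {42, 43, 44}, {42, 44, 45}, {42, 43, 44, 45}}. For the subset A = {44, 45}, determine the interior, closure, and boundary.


int(A) = {44}, cl(A) = {44, 45}, ∂A = {45}.

Closed sets in (X, τ) are complements of opens:
  closed(X, τ) = {∅, {43}, {45}, {43, 45}, {44, 45}, {42, 43, 45}, {43, 44, 45}, {42, 43, 44, 45}}.
int(A) = ⋃ {U ∈ τ : U ⊆ A}. Opens contained in A: ∅, {44}.
Taking the union of these: int(A) = {44}.
cl(A) = ⋂ {C closed : A ⊆ C}. Closed sets containing A: {44, 45}, {43, 44, 45}, {42, 43, 44, 45}.
Intersecting these: cl(A) = {44, 45}.
∂A = cl(A) ∖ int(A) = {44, 45} ∖ {44} = {45}.


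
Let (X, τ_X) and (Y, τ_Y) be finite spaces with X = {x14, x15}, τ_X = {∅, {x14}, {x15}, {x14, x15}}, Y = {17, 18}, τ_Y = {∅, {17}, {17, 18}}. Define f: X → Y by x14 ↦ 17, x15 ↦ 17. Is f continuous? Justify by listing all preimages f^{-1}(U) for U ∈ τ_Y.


f IS continuous.

Compute f^{-1}(U) for each U ∈ τ_Y:
  U = ∅: f^{-1}(U) = ∅ ∈ τ_X ✓.
  U = {17}: f^{-1}(U) = {x14, x15} ∈ τ_X ✓.
  U = {17, 18}: f^{-1}(U) = {x14, x15} ∈ τ_X ✓.
Every preimage lies in τ_X, so f IS continuous.


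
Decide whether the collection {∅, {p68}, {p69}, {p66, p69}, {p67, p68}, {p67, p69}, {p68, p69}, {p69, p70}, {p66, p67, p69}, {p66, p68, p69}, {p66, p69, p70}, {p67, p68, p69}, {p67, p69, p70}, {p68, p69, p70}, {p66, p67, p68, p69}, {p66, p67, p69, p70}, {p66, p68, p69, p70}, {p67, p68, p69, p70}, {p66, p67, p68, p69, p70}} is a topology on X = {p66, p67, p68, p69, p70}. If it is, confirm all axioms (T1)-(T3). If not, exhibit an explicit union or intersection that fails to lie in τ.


τ is NOT a topology on X.

Axiom (T1): ∅ ∈ τ? Yes; X ∈ τ? Yes.
Axiom (T2/T3): check pairwise unions and intersections of members of τ.
Counterexample for (T3): {p67, p68} ∩ {p67, p69} = {p67} ∉ τ. Therefore τ is NOT a topology.


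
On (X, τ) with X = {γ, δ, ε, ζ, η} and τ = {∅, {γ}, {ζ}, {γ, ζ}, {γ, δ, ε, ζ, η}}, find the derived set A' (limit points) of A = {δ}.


A' = {ε, η}

For each x ∈ X, list the open sets U ∈ τ with x ∈ U, then check whether U ∩ (A ∖ {x}) ≠ ∅ for every such U.
  x = γ: open {γ} ∋ x has {γ} ∩ (A ∖ {γ}) = ∅, so x is NOT a limit point.
  x = δ: open {γ, δ, ε, ζ, η} ∋ x has {γ, δ, ε, ζ, η} ∩ (A ∖ {δ}) = ∅, so x is NOT a limit point.
  x = ε: opens ∋ x are {γ, δ, ε, ζ, η}; each meets A ∖ {ε}, so x IS a limit point.
  x = ζ: open {ζ} ∋ x has {ζ} ∩ (A ∖ {ζ}) = ∅, so x is NOT a limit point.
  x = η: opens ∋ x are {γ, δ, ε, ζ, η}; each meets A ∖ {η}, so x IS a limit point.
Collecting: A' = {ε, η}.


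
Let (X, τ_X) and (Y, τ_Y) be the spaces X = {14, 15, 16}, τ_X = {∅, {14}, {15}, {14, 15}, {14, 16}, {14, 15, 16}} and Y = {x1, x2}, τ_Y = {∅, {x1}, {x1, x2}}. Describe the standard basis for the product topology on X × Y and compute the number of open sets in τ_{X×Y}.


Basis B = {∅ × ∅, {14} × {x1}, {15} × {x1}, {14} × {x1, x2}, {14, 15} × {x1}, {14, 16} × {x1}, {15} × {x1, x2}, {14, 15, 16} × {x1}, {14, 15} × {x1, x2}, {14, 16} × {x1, x2}, {14, 15, 16} × {x1, x2}}; |τ_{X×Y}| = 18.

Enumerate products U × V with U ∈ τ_X, V ∈ τ_Y (deduplicated):
  ∅ × ∅ = {} (∅)
  {14} × {x1} = {(14,x1)}
  {15} × {x1} = {(15,x1)}
  {14} × {x1, x2} = {(14,x1), (14,x2)}
  {14, 15} × {x1} = {(14,x1), (15,x1)}
  {14, 16} × {x1} = {(14,x1), (16,x1)}
  {15} × {x1, x2} = {(15,x1), (15,x2)}
  {14, 15, 16} × {x1} = {(14,x1), (15,x1), (16,x1)}
  {14, 15} × {x1, x2} = {(14,x1), (14,x2), (15,x1), (15,x2)}
  {14, 16} × {x1, x2} = {(14,x1), (14,x2), (16,x1), (16,x2)}
  {14, 15, 16} × {x1, x2} = {(14,x1), (14,x2), (15,x1), (15,x2), (16,x1), (16,x2)}
These 11 distinct sets form the basis B.
Close under arbitrary unions to get τ_{X×Y}; counting gives |τ_{X×Y}| = 18.


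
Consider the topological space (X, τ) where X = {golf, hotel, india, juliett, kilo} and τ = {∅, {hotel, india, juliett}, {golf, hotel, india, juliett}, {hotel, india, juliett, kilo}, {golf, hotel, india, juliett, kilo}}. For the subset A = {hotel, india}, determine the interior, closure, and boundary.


int(A) = ∅, cl(A) = {golf, hotel, india, juliett, kilo}, ∂A = {golf, hotel, india, juliett, kilo}.

Closed sets in (X, τ) are complements of opens:
  closed(X, τ) = {∅, {golf}, {kilo}, {golf, kilo}, {golf, hotel, india, juliett, kilo}}.
int(A) = ⋃ {U ∈ τ : U ⊆ A}. Opens contained in A: ∅.
Taking the union of these: int(A) = ∅.
cl(A) = ⋂ {C closed : A ⊆ C}. Closed sets containing A: {golf, hotel, india, juliett, kilo}.
Intersecting these: cl(A) = {golf, hotel, india, juliett, kilo}.
∂A = cl(A) ∖ int(A) = {golf, hotel, india, juliett, kilo} ∖ ∅ = {golf, hotel, india, juliett, kilo}.


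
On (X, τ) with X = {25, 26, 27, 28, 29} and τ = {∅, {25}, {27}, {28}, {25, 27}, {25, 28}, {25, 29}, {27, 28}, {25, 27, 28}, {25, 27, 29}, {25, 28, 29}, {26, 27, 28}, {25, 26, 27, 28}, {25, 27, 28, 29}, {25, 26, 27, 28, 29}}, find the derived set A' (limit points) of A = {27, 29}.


A' = {26}

For each x ∈ X, list the open sets U ∈ τ with x ∈ U, then check whether U ∩ (A ∖ {x}) ≠ ∅ for every such U.
  x = 25: open {25} ∋ x has {25} ∩ (A ∖ {25}) = ∅, so x is NOT a limit point.
  x = 26: opens ∋ x are {26, 27, 28}, {25, 26, 27, 28}, {25, 26, 27, 28, 29}; each meets A ∖ {26}, so x IS a limit point.
  x = 27: open {27} ∋ x has {27} ∩ (A ∖ {27}) = ∅, so x is NOT a limit point.
  x = 28: open {28} ∋ x has {28} ∩ (A ∖ {28}) = ∅, so x is NOT a limit point.
  x = 29: open {25, 29} ∋ x has {25, 29} ∩ (A ∖ {29}) = ∅, so x is NOT a limit point.
Collecting: A' = {26}.
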